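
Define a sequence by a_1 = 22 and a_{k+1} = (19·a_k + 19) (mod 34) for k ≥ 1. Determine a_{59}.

We have a_1 = 22; a_2 = 29; a_3 = 26; a_4 = 3; a_5 = 8; a_6 = 1; a_7 = 4; a_8 = 27; a_9 = 22.
Since a_9 = a_1 = 22, the sequence is periodic with period 8.
(59 - 1) mod 8 = 2, so a_{59} = a_3 = 26.

26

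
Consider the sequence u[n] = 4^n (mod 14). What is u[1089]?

8

We have u[1] = 4, u[2] = 2, u[3] = 8, u[4] = 4.
The sequence repeats with period 3.
(1089 - 1) mod 3 = 2, so u[1089] = u[3] = 8.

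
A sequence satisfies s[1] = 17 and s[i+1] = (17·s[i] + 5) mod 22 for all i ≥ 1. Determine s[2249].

Computing terms: s[1] = 17, s[2] = 8, s[3] = 9, s[4] = 4, s[5] = 7, s[6] = 14, s[7] = 1, s[8] = 0, s[9] = 5, s[10] = 2, s[11] = 17.
The sequence repeats with period 10.
So s[2249] = s[1 + ((2249-1) mod 10)] = s[9] = 5.

5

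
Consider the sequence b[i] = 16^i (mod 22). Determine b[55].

12

We have b[1] = 16; b[2] = 14; b[3] = 4; b[4] = 20; b[5] = 12; b[6] = 16.
Since b[6] = b[1] = 16, the sequence is periodic with period 5.
So b[55] = b[1 + ((55-1) mod 5)] = b[5] = 12.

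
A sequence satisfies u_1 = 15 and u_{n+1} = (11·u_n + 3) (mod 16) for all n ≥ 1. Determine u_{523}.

11

Computing terms: u_1 = 15; u_2 = 8; u_3 = 11; u_4 = 12; u_5 = 7; u_6 = 0; u_7 = 3; u_8 = 4; u_9 = 15.
The sequence repeats with period 8.
(523 - 1) mod 8 = 2, so u_{523} = u_3 = 11.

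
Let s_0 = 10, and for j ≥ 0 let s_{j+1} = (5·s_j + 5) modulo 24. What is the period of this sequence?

We have s_0 = 10,  s_1 = 7,  s_2 = 16,  s_3 = 13,  s_4 = 22,  s_5 = 19,  s_6 = 4,  s_7 = 1,  s_8 = 10.
Since s_8 = s_0 = 10, the sequence is periodic with period 8.

8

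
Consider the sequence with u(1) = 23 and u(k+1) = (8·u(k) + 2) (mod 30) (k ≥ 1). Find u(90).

6

Listing terms: u(1) = 23; u(2) = 6; u(3) = 20; u(4) = 12; u(5) = 8; u(6) = 6.
Since u(6) = u(2) = 6, the sequence is eventually periodic: after a pre-period of length 1 it cycles with period 4.
For k ≥ 2, u(k) depends only on (k - 2) mod 4. (90 - 2) mod 4 = 0, so u(90) = u(2) = 6.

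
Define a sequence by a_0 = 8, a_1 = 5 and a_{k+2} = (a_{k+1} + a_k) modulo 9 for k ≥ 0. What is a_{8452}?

a_0 = 8; a_1 = 5; a_2 = 4; a_3 = 0; a_4 = 4; a_5 = 4; a_6 = 8; a_7 = 3; a_8 = 2; a_9 = 5; a_{10} = 7; a_{11} = 3; a_{12} = 1; a_{13} = 4; a_{14} = 5; a_{15} = 0; a_{16} = 5; a_{17} = 5; a_{18} = 1; a_{19} = 6; a_{20} = 7; a_{21} = 4; a_{22} = 2; a_{23} = 6; a_{24} = 8; a_{25} = 5.
Since (a_{24}, a_{25}) = (a_0, a_1) = (8, 5) (two consecutive terms determine the rest), the sequence is periodic with period 24.
So a_{8452} = a_{0 + ((8452-0) mod 24)} = a_4 = 4.

4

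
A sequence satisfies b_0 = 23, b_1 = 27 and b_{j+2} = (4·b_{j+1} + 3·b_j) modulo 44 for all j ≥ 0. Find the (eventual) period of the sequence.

40

Listing terms: b_0 = 23,  b_1 = 27,  b_2 = 1,  b_3 = 41,  b_4 = 35,  b_5 = 43,  b_6 = 13,  b_7 = 5,  b_8 = 15,  b_9 = 31,  b_{10} = 37,  b_{11} = 21,  b_{12} = 19,  b_{13} = 7,  b_{14} = 41,  b_{15} = 9,  b_{16} = 27,  b_{17} = 3,  b_{18} = 5,  b_{19} = 29,  b_{20} = 43,  b_{21} = 39,  b_{22} = 21,  b_{23} = 25,  b_{24} = 31,  b_{25} = 23,  b_{26} = 9,  b_{27} = 17,  b_{28} = 7,  b_{29} = 35,  b_{30} = 29,  b_{31} = 1,  b_{32} = 3,  b_{33} = 15,  b_{34} = 25,  b_{35} = 13,  b_{36} = 39,  b_{37} = 19,  b_{38} = 17,  b_{39} = 37,  b_{40} = 23,  b_{41} = 27.
The sequence repeats with period 40.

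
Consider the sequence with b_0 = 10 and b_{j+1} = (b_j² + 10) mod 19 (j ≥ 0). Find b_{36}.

15

We have b_0 = 10; b_1 = 15; b_2 = 7; b_3 = 2; b_4 = 14; b_5 = 16; b_6 = 0; b_7 = 10.
The sequence repeats with period 7.
So b_{36} = b_{0 + ((36-0) mod 7)} = b_1 = 15.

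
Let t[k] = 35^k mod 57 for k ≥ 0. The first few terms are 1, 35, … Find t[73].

Listing terms: t[0] = 1, t[1] = 35, t[2] = 28, t[3] = 11, t[4] = 43, t[5] = 23, t[6] = 7, t[7] = 17, t[8] = 25, t[9] = 20, t[10] = 16, t[11] = 47, t[12] = 49, t[13] = 5, t[14] = 4, t[15] = 26, t[16] = 55, t[17] = 44, t[18] = 1.
Since t[18] = t[0] = 1, the sequence is periodic with period 18.
So t[73] = t[0 + ((73-0) mod 18)] = t[1] = 35.

35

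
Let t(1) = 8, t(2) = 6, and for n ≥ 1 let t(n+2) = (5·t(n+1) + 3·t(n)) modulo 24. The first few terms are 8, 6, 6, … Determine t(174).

18

We have t(1) = 8,  t(2) = 6,  t(3) = 6,  t(4) = 0,  t(5) = 18,  t(6) = 18,  t(7) = 0,  t(8) = 6,  t(9) = 6.
Since (t(8), t(9)) = (t(2), t(3)) = (6, 6) (two consecutive terms determine the rest), the sequence is eventually periodic: after a pre-period of length 1 it cycles with period 6.
For n ≥ 2, t(n) depends only on (n - 2) mod 6. (174 - 2) mod 6 = 4, so t(174) = t(6) = 18.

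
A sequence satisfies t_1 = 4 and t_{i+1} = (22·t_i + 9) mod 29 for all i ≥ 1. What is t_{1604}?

t_1 = 4,  t_2 = 10,  t_3 = 26,  t_4 = 1,  t_5 = 2,  t_6 = 24,  t_7 = 15,  t_8 = 20,  t_9 = 14,  t_{10} = 27,  t_{11} = 23,  t_{12} = 22,  t_{13} = 0,  t_{14} = 9,  t_{15} = 4.
The sequence repeats with period 14.
So t_{1604} = t_{1 + ((1604-1) mod 14)} = t_8 = 20.

20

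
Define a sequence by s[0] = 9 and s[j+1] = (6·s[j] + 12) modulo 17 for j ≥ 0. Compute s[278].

14

s[0] = 9,  s[1] = 15,  s[2] = 0,  s[3] = 12,  s[4] = 16,  s[5] = 6,  s[6] = 14,  s[7] = 11,  s[8] = 10,  s[9] = 4,  s[10] = 2,  s[11] = 7,  s[12] = 3,  s[13] = 13,  s[14] = 5,  s[15] = 8,  s[16] = 9.
Since s[16] = s[0] = 9, the sequence is periodic with period 16.
So s[278] = s[0 + ((278-0) mod 16)] = s[6] = 14.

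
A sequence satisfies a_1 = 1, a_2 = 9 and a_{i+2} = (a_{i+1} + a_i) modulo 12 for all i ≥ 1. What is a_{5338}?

Listing terms: a_1 = 1; a_2 = 9; a_3 = 10; a_4 = 7; a_5 = 5; a_6 = 0; a_7 = 5; a_8 = 5; a_9 = 10; a_{10} = 3; a_{11} = 1; a_{12} = 4; a_{13} = 5; a_{14} = 9; a_{15} = 2; a_{16} = 11; a_{17} = 1; a_{18} = 0; a_{19} = 1; a_{20} = 1; a_{21} = 2; a_{22} = 3; a_{23} = 5; a_{24} = 8; a_{25} = 1; a_{26} = 9.
The sequence repeats with period 24.
(5338 - 1) mod 24 = 9, so a_{5338} = a_{10} = 3.

3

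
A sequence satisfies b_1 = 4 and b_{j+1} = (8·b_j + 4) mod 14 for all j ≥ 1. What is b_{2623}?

Computing terms: b_1 = 4; b_2 = 8; b_3 = 12; b_4 = 2; b_5 = 6; b_6 = 10; b_7 = 0; b_8 = 4.
Since b_8 = b_1 = 4, the sequence is periodic with period 7.
So b_{2623} = b_{1 + ((2623-1) mod 7)} = b_5 = 6.

6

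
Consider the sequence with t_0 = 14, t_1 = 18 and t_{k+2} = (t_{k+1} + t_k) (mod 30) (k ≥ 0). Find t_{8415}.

Computing terms: t_0 = 14,  t_1 = 18,  t_2 = 2,  t_3 = 20,  t_4 = 22,  t_5 = 12,  t_6 = 4,  t_7 = 16,  t_8 = 20,  t_9 = 6,  t_{10} = 26,  t_{11} = 2,  t_{12} = 28,  t_{13} = 0,  t_{14} = 28,  t_{15} = 28,  t_{16} = 26,  t_{17} = 24,  t_{18} = 20,  t_{19} = 14,  t_{20} = 4,  t_{21} = 18,  t_{22} = 22,  t_{23} = 10,  t_{24} = 2,  t_{25} = 12,  t_{26} = 14,  t_{27} = 26,  t_{28} = 10,  t_{29} = 6,  t_{30} = 16,  t_{31} = 22,  t_{32} = 8,  t_{33} = 0,  t_{34} = 8,  t_{35} = 8,  t_{36} = 16,  t_{37} = 24,  t_{38} = 10,  t_{39} = 4,  t_{40} = 14,  t_{41} = 18.
Since (t_{40}, t_{41}) = (t_0, t_1) = (14, 18) (two consecutive terms determine the rest), the sequence is periodic with period 40.
(8415 - 0) mod 40 = 15, so t_{8415} = t_{15} = 28.

28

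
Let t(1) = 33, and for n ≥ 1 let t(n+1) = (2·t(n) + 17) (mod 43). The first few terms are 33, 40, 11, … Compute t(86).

40

t(1) = 33,  t(2) = 40,  t(3) = 11,  t(4) = 39,  t(5) = 9,  t(6) = 35,  t(7) = 1,  t(8) = 19,  t(9) = 12,  t(10) = 41,  t(11) = 13,  t(12) = 0,  t(13) = 17,  t(14) = 8,  t(15) = 33.
Since t(15) = t(1) = 33, the sequence is periodic with period 14.
So t(86) = t(1 + ((86-1) mod 14)) = t(2) = 40.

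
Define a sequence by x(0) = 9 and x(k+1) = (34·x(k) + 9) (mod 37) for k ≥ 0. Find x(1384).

x(0) = 9; x(1) = 19; x(2) = 26; x(3) = 5; x(4) = 31; x(5) = 27; x(6) = 2; x(7) = 3; x(8) = 0; x(9) = 9.
Since x(9) = x(0) = 9, the sequence is periodic with period 9.
(1384 - 0) mod 9 = 7, so x(1384) = x(7) = 3.

3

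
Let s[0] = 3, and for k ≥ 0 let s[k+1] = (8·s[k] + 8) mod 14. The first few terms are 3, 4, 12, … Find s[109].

0

Listing terms: s[0] = 3, s[1] = 4, s[2] = 12, s[3] = 6, s[4] = 0, s[5] = 8, s[6] = 2, s[7] = 10, s[8] = 4.
Since s[8] = s[1] = 4, the sequence is eventually periodic: after a pre-period of length 1 it cycles with period 7.
For k ≥ 1, s[k] depends only on (k - 1) mod 7. (109 - 1) mod 7 = 3, so s[109] = s[4] = 0.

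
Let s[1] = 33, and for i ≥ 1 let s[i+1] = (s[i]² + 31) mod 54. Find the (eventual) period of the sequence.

18

Computing terms: s[1] = 33; s[2] = 40; s[3] = 11; s[4] = 44; s[5] = 23; s[6] = 20; s[7] = 53; s[8] = 32; s[9] = 29; s[10] = 8; s[11] = 41; s[12] = 38; s[13] = 17; s[14] = 50; s[15] = 47; s[16] = 26; s[17] = 5; s[18] = 2; s[19] = 35; s[20] = 14; s[21] = 11.
Since s[21] = s[3] = 11, the sequence is eventually periodic: after a pre-period of length 2 it cycles with period 18.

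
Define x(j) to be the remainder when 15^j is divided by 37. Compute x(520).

x(1) = 15; x(2) = 3; x(3) = 8; x(4) = 9; x(5) = 24; x(6) = 27; x(7) = 35; x(8) = 7; x(9) = 31; x(10) = 21; x(11) = 19; x(12) = 26; x(13) = 20; x(14) = 4; x(15) = 23; x(16) = 12; x(17) = 32; x(18) = 36; x(19) = 22; x(20) = 34; x(21) = 29; x(22) = 28; x(23) = 13; x(24) = 10; x(25) = 2; x(26) = 30; x(27) = 6; x(28) = 16; x(29) = 18; x(30) = 11; x(31) = 17; x(32) = 33; x(33) = 14; x(34) = 25; x(35) = 5; x(36) = 1; x(37) = 15.
Since x(37) = x(1) = 15, the sequence is periodic with period 36.
(520 - 1) mod 36 = 15, so x(520) = x(16) = 12.

12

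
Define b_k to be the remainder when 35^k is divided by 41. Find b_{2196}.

23

Listing terms: b_0 = 1, b_1 = 35, b_2 = 36, b_3 = 30, b_4 = 25, b_5 = 14, b_6 = 39, b_7 = 12, b_8 = 10, b_9 = 22, b_{10} = 32, b_{11} = 13, b_{12} = 4, b_{13} = 17, b_{14} = 21, b_{15} = 38, b_{16} = 18, b_{17} = 15, b_{18} = 33, b_{19} = 7, b_{20} = 40, b_{21} = 6, b_{22} = 5, b_{23} = 11, b_{24} = 16, b_{25} = 27, b_{26} = 2, b_{27} = 29, b_{28} = 31, b_{29} = 19, b_{30} = 9, b_{31} = 28, b_{32} = 37, b_{33} = 24, b_{34} = 20, b_{35} = 3, b_{36} = 23, b_{37} = 26, b_{38} = 8, b_{39} = 34, b_{40} = 1.
Since b_{40} = b_0 = 1, the sequence is periodic with period 40.
(2196 - 0) mod 40 = 36, so b_{2196} = b_{36} = 23.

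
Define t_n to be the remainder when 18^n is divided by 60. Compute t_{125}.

Computing terms: t_0 = 1,  t_1 = 18,  t_2 = 24,  t_3 = 12,  t_4 = 36,  t_5 = 48,  t_6 = 24.
Since t_6 = t_2 = 24, the sequence is eventually periodic: after a pre-period of length 2 it cycles with period 4.
For n ≥ 2, t_n depends only on (n - 2) mod 4. (125 - 2) mod 4 = 3, so t_{125} = t_5 = 48.

48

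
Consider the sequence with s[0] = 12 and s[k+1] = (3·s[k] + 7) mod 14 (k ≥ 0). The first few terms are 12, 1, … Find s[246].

Computing terms: s[0] = 12,  s[1] = 1,  s[2] = 10,  s[3] = 9,  s[4] = 6,  s[5] = 11,  s[6] = 12.
The sequence repeats with period 6.
So s[246] = s[0 + ((246-0) mod 6)] = s[0] = 12.

12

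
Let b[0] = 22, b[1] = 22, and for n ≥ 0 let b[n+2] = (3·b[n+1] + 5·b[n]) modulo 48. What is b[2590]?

b[0] = 22,  b[1] = 22,  b[2] = 32,  b[3] = 14,  b[4] = 10,  b[5] = 4,  b[6] = 14,  b[7] = 14,  b[8] = 16,  b[9] = 22,  b[10] = 2,  b[11] = 20,  b[12] = 22,  b[13] = 22.
The sequence repeats with period 12.
So b[2590] = b[0 + ((2590-0) mod 12)] = b[10] = 2.

2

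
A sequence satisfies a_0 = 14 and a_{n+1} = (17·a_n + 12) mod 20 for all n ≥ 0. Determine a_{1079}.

6

Listing terms: a_0 = 14; a_1 = 10; a_2 = 2; a_3 = 6; a_4 = 14.
Since a_4 = a_0 = 14, the sequence is periodic with period 4.
(1079 - 0) mod 4 = 3, so a_{1079} = a_3 = 6.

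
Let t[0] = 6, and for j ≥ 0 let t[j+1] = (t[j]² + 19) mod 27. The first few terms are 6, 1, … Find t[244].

Computing terms: t[0] = 6; t[1] = 1; t[2] = 20; t[3] = 14; t[4] = 26; t[5] = 20.
Since t[5] = t[2] = 20, the sequence is eventually periodic: after a pre-period of length 2 it cycles with period 3.
For j ≥ 2, t[j] depends only on (j - 2) mod 3. (244 - 2) mod 3 = 2, so t[244] = t[4] = 26.

26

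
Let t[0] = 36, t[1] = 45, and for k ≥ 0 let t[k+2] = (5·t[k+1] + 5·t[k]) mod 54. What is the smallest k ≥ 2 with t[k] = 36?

Listing terms: t[0] = 36,  t[1] = 45,  t[2] = 27,  t[3] = 36,  t[4] = 45.
Since (t[3], t[4]) = (t[0], t[1]) = (36, 45) (two consecutive terms determine the rest), the sequence is periodic with period 3.
The value 36 next appears (with k ≥ 2) at t[3].

3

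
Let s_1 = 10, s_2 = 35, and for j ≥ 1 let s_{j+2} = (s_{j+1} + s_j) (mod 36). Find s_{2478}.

s_1 = 10, s_2 = 35, s_3 = 9, s_4 = 8, s_5 = 17, s_6 = 25, s_7 = 6, s_8 = 31, s_9 = 1, s_{10} = 32, s_{11} = 33, s_{12} = 29, s_{13} = 26, s_{14} = 19, s_{15} = 9, s_{16} = 28, s_{17} = 1, s_{18} = 29, s_{19} = 30, s_{20} = 23, s_{21} = 17, s_{22} = 4, s_{23} = 21, s_{24} = 25, s_{25} = 10, s_{26} = 35.
The sequence repeats with period 24.
So s_{2478} = s_{1 + ((2478-1) mod 24)} = s_6 = 25.

25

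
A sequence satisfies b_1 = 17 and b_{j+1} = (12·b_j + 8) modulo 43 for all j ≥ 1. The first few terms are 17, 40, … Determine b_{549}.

15

b_1 = 17; b_2 = 40; b_3 = 15; b_4 = 16; b_5 = 28; b_6 = 0; b_7 = 8; b_8 = 18; b_9 = 9; b_{10} = 30; b_{11} = 24; b_{12} = 38; b_{13} = 34; b_{14} = 29; b_{15} = 12; b_{16} = 23; b_{17} = 26; b_{18} = 19; b_{19} = 21; b_{20} = 2; b_{21} = 32; b_{22} = 5; b_{23} = 25; b_{24} = 7; b_{25} = 6; b_{26} = 37; b_{27} = 22; b_{28} = 14; b_{29} = 4; b_{30} = 13; b_{31} = 35; b_{32} = 41; b_{33} = 27; b_{34} = 31; b_{35} = 36; b_{36} = 10; b_{37} = 42; b_{38} = 39; b_{39} = 3; b_{40} = 1; b_{41} = 20; b_{42} = 33; b_{43} = 17.
The sequence repeats with period 42.
So b_{549} = b_{1 + ((549-1) mod 42)} = b_3 = 15.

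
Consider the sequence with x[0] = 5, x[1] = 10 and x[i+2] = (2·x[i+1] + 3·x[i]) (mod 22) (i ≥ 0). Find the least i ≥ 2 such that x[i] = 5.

10

We have x[0] = 5,  x[1] = 10,  x[2] = 13,  x[3] = 12,  x[4] = 19,  x[5] = 8,  x[6] = 7,  x[7] = 16,  x[8] = 9,  x[9] = 0,  x[10] = 5,  x[11] = 10.
Since (x[10], x[11]) = (x[0], x[1]) = (5, 10) (two consecutive terms determine the rest), the sequence is periodic with period 10.
The value 5 next appears (with i ≥ 2) at x[10].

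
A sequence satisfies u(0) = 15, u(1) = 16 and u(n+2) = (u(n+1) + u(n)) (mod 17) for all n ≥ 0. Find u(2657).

12

Listing terms: u(0) = 15, u(1) = 16, u(2) = 14, u(3) = 13, u(4) = 10, u(5) = 6, u(6) = 16, u(7) = 5, u(8) = 4, u(9) = 9, u(10) = 13, u(11) = 5, u(12) = 1, u(13) = 6, u(14) = 7, u(15) = 13, u(16) = 3, u(17) = 16, u(18) = 2, u(19) = 1, u(20) = 3, u(21) = 4, u(22) = 7, u(23) = 11, u(24) = 1, u(25) = 12, u(26) = 13, u(27) = 8, u(28) = 4, u(29) = 12, u(30) = 16, u(31) = 11, u(32) = 10, u(33) = 4, u(34) = 14, u(35) = 1, u(36) = 15, u(37) = 16.
The sequence repeats with period 36.
So u(2657) = u(0 + ((2657-0) mod 36)) = u(29) = 12.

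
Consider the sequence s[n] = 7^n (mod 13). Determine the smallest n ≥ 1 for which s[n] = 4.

We have s[0] = 1; s[1] = 7; s[2] = 10; s[3] = 5; s[4] = 9; s[5] = 11; s[6] = 12; s[7] = 6; s[8] = 3; s[9] = 8; s[10] = 4; s[11] = 2; s[12] = 1.
The sequence repeats with period 12.
The value 4 first appears (with n ≥ 1) at s[10].

10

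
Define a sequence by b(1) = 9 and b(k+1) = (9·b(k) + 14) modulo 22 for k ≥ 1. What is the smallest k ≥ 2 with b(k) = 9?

6

Listing terms: b(1) = 9,  b(2) = 7,  b(3) = 11,  b(4) = 3,  b(5) = 19,  b(6) = 9.
The sequence repeats with period 5.
The value 9 next appears (with k ≥ 2) at b(6).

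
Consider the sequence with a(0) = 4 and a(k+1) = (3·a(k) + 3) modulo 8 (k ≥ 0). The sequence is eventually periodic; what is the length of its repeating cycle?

4

We have a(0) = 4,  a(1) = 7,  a(2) = 0,  a(3) = 3,  a(4) = 4.
The sequence repeats with period 4.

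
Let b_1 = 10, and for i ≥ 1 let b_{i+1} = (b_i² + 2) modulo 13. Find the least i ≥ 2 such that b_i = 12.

4

Listing terms: b_1 = 10, b_2 = 11, b_3 = 6, b_4 = 12, b_5 = 3, b_6 = 11.
Since b_6 = b_2 = 11, the sequence is eventually periodic: after a pre-period of length 1 it cycles with period 4.
The value 12 first appears (with i ≥ 2) at b_4.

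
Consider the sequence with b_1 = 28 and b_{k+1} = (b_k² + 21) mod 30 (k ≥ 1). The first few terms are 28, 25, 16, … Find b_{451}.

22

b_1 = 28,  b_2 = 25,  b_3 = 16,  b_4 = 7,  b_5 = 10,  b_6 = 1,  b_7 = 22,  b_8 = 25.
Since b_8 = b_2 = 25, the sequence is eventually periodic: after a pre-period of length 1 it cycles with period 6.
For k ≥ 2, b_k depends only on (k - 2) mod 6. (451 - 2) mod 6 = 5, so b_{451} = b_7 = 22.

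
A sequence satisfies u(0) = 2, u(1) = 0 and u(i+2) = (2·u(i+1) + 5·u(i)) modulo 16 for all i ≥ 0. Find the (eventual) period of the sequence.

8

We have u(0) = 2,  u(1) = 0,  u(2) = 10,  u(3) = 4,  u(4) = 10,  u(5) = 8,  u(6) = 2,  u(7) = 12,  u(8) = 2,  u(9) = 0.
Since (u(8), u(9)) = (u(0), u(1)) = (2, 0) (two consecutive terms determine the rest), the sequence is periodic with period 8.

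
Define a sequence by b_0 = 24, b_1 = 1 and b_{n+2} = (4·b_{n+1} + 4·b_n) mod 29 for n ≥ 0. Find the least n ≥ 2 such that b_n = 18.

9

We have b_0 = 24; b_1 = 1; b_2 = 13; b_3 = 27; b_4 = 15; b_5 = 23; b_6 = 7; b_7 = 4; b_8 = 15; b_9 = 18; b_{10} = 16; b_{11} = 20; b_{12} = 28; b_{13} = 18; b_{14} = 10; b_{15} = 25; b_{16} = 24; b_{17} = 22; b_{18} = 10; b_{19} = 12; b_{20} = 1; b_{21} = 23; b_{22} = 9; b_{23} = 12; b_{24} = 26; b_{25} = 7; b_{26} = 16; b_{27} = 5; b_{28} = 26; b_{29} = 8; b_{30} = 20; b_{31} = 25; b_{32} = 6; b_{33} = 8; b_{34} = 27; b_{35} = 24; b_{36} = 1.
The sequence repeats with period 35.
The value 18 first appears (with n ≥ 2) at b_9.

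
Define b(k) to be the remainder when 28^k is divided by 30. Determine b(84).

16

Computing terms: b(0) = 1; b(1) = 28; b(2) = 4; b(3) = 22; b(4) = 16; b(5) = 28.
Since b(5) = b(1) = 28, the sequence is eventually periodic: after a pre-period of length 1 it cycles with period 4.
For k ≥ 1, b(k) depends only on (k - 1) mod 4. (84 - 1) mod 4 = 3, so b(84) = b(4) = 16.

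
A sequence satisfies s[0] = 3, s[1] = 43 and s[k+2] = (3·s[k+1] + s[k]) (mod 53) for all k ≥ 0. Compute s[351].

9

s[0] = 3; s[1] = 43; s[2] = 26; s[3] = 15; s[4] = 18; s[5] = 16; s[6] = 13; s[7] = 2; s[8] = 19; s[9] = 6; s[10] = 37; s[11] = 11; s[12] = 17; s[13] = 9; s[14] = 44; s[15] = 35; s[16] = 43; s[17] = 5; s[18] = 5; s[19] = 20; s[20] = 12; s[21] = 3; s[22] = 21; s[23] = 13; s[24] = 7; s[25] = 34; s[26] = 3; s[27] = 43.
Since (s[26], s[27]) = (s[0], s[1]) = (3, 43) (two consecutive terms determine the rest), the sequence is periodic with period 26.
(351 - 0) mod 26 = 13, so s[351] = s[13] = 9.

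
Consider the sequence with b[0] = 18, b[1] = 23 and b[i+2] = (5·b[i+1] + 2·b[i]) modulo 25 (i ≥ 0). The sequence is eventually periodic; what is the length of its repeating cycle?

40

We have b[0] = 18,  b[1] = 23,  b[2] = 1,  b[3] = 1,  b[4] = 7,  b[5] = 12,  b[6] = 24,  b[7] = 19,  b[8] = 18,  b[9] = 3,  b[10] = 1,  b[11] = 11,  b[12] = 7,  b[13] = 7,  b[14] = 24,  b[15] = 9,  b[16] = 18,  b[17] = 8,  b[18] = 1,  b[19] = 21,  b[20] = 7,  b[21] = 2,  b[22] = 24,  b[23] = 24,  b[24] = 18,  b[25] = 13,  b[26] = 1,  b[27] = 6,  b[28] = 7,  b[29] = 22,  b[30] = 24,  b[31] = 14,  b[32] = 18,  b[33] = 18,  b[34] = 1,  b[35] = 16,  b[36] = 7,  b[37] = 17,  b[38] = 24,  b[39] = 4,  b[40] = 18,  b[41] = 23.
The sequence repeats with period 40.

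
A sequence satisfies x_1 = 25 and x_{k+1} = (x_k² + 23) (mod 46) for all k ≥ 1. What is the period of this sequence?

10

We have x_1 = 25,  x_2 = 4,  x_3 = 39,  x_4 = 26,  x_5 = 9,  x_6 = 12,  x_7 = 29,  x_8 = 36,  x_9 = 31,  x_{10} = 18,  x_{11} = 25.
The sequence repeats with period 10.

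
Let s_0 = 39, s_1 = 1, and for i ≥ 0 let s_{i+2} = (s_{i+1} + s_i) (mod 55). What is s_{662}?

40

s_0 = 39,  s_1 = 1,  s_2 = 40,  s_3 = 41,  s_4 = 26,  s_5 = 12,  s_6 = 38,  s_7 = 50,  s_8 = 33,  s_9 = 28,  s_{10} = 6,  s_{11} = 34,  s_{12} = 40,  s_{13} = 19,  s_{14} = 4,  s_{15} = 23,  s_{16} = 27,  s_{17} = 50,  s_{18} = 22,  s_{19} = 17,  s_{20} = 39,  s_{21} = 1.
The sequence repeats with period 20.
So s_{662} = s_{0 + ((662-0) mod 20)} = s_2 = 40.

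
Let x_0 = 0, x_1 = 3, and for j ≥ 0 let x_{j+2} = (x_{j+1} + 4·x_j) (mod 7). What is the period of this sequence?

48

We have x_0 = 0, x_1 = 3, x_2 = 3, x_3 = 1, x_4 = 6, x_5 = 3, x_6 = 6, x_7 = 4, x_8 = 0, x_9 = 2, x_{10} = 2, x_{11} = 3, x_{12} = 4, x_{13} = 2, x_{14} = 4, x_{15} = 5, x_{16} = 0, x_{17} = 6, x_{18} = 6, x_{19} = 2, x_{20} = 5, x_{21} = 6, x_{22} = 5, x_{23} = 1, x_{24} = 0, x_{25} = 4, x_{26} = 4, x_{27} = 6, x_{28} = 1, x_{29} = 4, x_{30} = 1, x_{31} = 3, x_{32} = 0, x_{33} = 5, x_{34} = 5, x_{35} = 4, x_{36} = 3, x_{37} = 5, x_{38} = 3, x_{39} = 2, x_{40} = 0, x_{41} = 1, x_{42} = 1, x_{43} = 5, x_{44} = 2, x_{45} = 1, x_{46} = 2, x_{47} = 6, x_{48} = 0, x_{49} = 3.
The sequence repeats with period 48.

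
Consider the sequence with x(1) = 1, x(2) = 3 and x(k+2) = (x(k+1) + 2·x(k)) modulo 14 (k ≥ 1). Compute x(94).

Computing terms: x(1) = 1, x(2) = 3, x(3) = 5, x(4) = 11, x(5) = 7, x(6) = 1, x(7) = 1, x(8) = 3.
The sequence repeats with period 6.
So x(94) = x(1 + ((94-1) mod 6)) = x(4) = 11.

11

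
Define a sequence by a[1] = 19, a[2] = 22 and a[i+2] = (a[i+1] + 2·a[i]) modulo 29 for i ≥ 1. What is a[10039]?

Computing terms: a[1] = 19; a[2] = 22; a[3] = 2; a[4] = 17; a[5] = 21; a[6] = 26; a[7] = 10; a[8] = 4; a[9] = 24; a[10] = 3; a[11] = 22; a[12] = 28; a[13] = 14; a[14] = 12; a[15] = 11; a[16] = 6; a[17] = 28; a[18] = 11; a[19] = 9; a[20] = 2; a[21] = 20; a[22] = 24; a[23] = 6; a[24] = 25; a[25] = 8; a[26] = 0; a[27] = 16; a[28] = 16; a[29] = 19; a[30] = 22.
The sequence repeats with period 28.
(10039 - 1) mod 28 = 14, so a[10039] = a[15] = 11.

11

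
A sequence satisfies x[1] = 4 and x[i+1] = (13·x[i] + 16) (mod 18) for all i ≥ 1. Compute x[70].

10

Listing terms: x[1] = 4,  x[2] = 14,  x[3] = 0,  x[4] = 16,  x[5] = 8,  x[6] = 12,  x[7] = 10,  x[8] = 2,  x[9] = 6,  x[10] = 4.
The sequence repeats with period 9.
(70 - 1) mod 9 = 6, so x[70] = x[7] = 10.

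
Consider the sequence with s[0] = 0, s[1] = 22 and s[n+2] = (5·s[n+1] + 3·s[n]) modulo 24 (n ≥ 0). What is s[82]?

s[0] = 0, s[1] = 22, s[2] = 14, s[3] = 16, s[4] = 2, s[5] = 10, s[6] = 8, s[7] = 22, s[8] = 14.
Since (s[7], s[8]) = (s[1], s[2]) = (22, 14) (two consecutive terms determine the rest), the sequence is eventually periodic: after a pre-period of length 1 it cycles with period 6.
For n ≥ 1, s[n] depends only on (n - 1) mod 6. (82 - 1) mod 6 = 3, so s[82] = s[4] = 2.

2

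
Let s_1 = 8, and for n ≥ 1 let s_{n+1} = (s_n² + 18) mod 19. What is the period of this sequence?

We have s_1 = 8; s_2 = 6; s_3 = 16; s_4 = 8.
Since s_4 = s_1 = 8, the sequence is periodic with period 3.

3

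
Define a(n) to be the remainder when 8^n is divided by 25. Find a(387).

2

Computing terms: a(0) = 1, a(1) = 8, a(2) = 14, a(3) = 12, a(4) = 21, a(5) = 18, a(6) = 19, a(7) = 2, a(8) = 16, a(9) = 3, a(10) = 24, a(11) = 17, a(12) = 11, a(13) = 13, a(14) = 4, a(15) = 7, a(16) = 6, a(17) = 23, a(18) = 9, a(19) = 22, a(20) = 1.
Since a(20) = a(0) = 1, the sequence is periodic with period 20.
So a(387) = a(0 + ((387-0) mod 20)) = a(7) = 2.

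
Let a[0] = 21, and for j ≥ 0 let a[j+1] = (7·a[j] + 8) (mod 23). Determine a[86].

We have a[0] = 21, a[1] = 17, a[2] = 12, a[3] = 0, a[4] = 8, a[5] = 18, a[6] = 19, a[7] = 3, a[8] = 6, a[9] = 4, a[10] = 13, a[11] = 7, a[12] = 11, a[13] = 16, a[14] = 5, a[15] = 20, a[16] = 10, a[17] = 9, a[18] = 2, a[19] = 22, a[20] = 1, a[21] = 15, a[22] = 21.
The sequence repeats with period 22.
(86 - 0) mod 22 = 20, so a[86] = a[20] = 1.

1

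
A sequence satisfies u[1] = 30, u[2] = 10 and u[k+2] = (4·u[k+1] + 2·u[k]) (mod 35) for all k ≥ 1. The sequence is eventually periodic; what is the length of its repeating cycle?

u[1] = 30,  u[2] = 10,  u[3] = 30,  u[4] = 0,  u[5] = 25,  u[6] = 30,  u[7] = 30,  u[8] = 5,  u[9] = 10,  u[10] = 15,  u[11] = 10,  u[12] = 0,  u[13] = 20,  u[14] = 10,  u[15] = 10,  u[16] = 25,  u[17] = 15,  u[18] = 5,  u[19] = 15,  u[20] = 0,  u[21] = 30,  u[22] = 15,  u[23] = 15,  u[24] = 20,  u[25] = 5,  u[26] = 25,  u[27] = 5,  u[28] = 0,  u[29] = 10,  u[30] = 5,  u[31] = 5,  u[32] = 30,  u[33] = 25,  u[34] = 20,  u[35] = 25,  u[36] = 0,  u[37] = 15,  u[38] = 25,  u[39] = 25,  u[40] = 10,  u[41] = 20,  u[42] = 30,  u[43] = 20,  u[44] = 0,  u[45] = 5,  u[46] = 20,  u[47] = 20,  u[48] = 15,  u[49] = 30,  u[50] = 10.
Since (u[49], u[50]) = (u[1], u[2]) = (30, 10) (two consecutive terms determine the rest), the sequence is periodic with period 48.

48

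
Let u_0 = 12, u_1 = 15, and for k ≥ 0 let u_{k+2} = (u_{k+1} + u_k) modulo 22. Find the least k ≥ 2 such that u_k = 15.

Computing terms: u_0 = 12; u_1 = 15; u_2 = 5; u_3 = 20; u_4 = 3; u_5 = 1; u_6 = 4; u_7 = 5; u_8 = 9; u_9 = 14; u_{10} = 1; u_{11} = 15; u_{12} = 16; u_{13} = 9; u_{14} = 3; u_{15} = 12; u_{16} = 15.
Since (u_{15}, u_{16}) = (u_0, u_1) = (12, 15) (two consecutive terms determine the rest), the sequence is periodic with period 15.
The value 15 first appears (with k ≥ 2) at u_{11}.

11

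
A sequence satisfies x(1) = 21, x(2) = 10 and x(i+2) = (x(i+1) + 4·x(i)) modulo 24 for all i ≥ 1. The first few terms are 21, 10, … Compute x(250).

22

Listing terms: x(1) = 21, x(2) = 10, x(3) = 22, x(4) = 14, x(5) = 6, x(6) = 14, x(7) = 14, x(8) = 22, x(9) = 6, x(10) = 22, x(11) = 22, x(12) = 14.
Since (x(11), x(12)) = (x(3), x(4)) = (22, 14) (two consecutive terms determine the rest), the sequence is eventually periodic: after a pre-period of length 2 it cycles with period 8.
For i ≥ 3, x(i) depends only on (i - 3) mod 8. (250 - 3) mod 8 = 7, so x(250) = x(10) = 22.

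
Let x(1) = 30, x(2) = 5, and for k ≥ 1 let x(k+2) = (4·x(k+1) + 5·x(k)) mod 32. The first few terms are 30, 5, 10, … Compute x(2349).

We have x(1) = 30, x(2) = 5, x(3) = 10, x(4) = 1, x(5) = 22, x(6) = 29, x(7) = 2, x(8) = 25, x(9) = 14, x(10) = 21, x(11) = 26, x(12) = 17, x(13) = 6, x(14) = 13, x(15) = 18, x(16) = 9, x(17) = 30, x(18) = 5.
Since (x(17), x(18)) = (x(1), x(2)) = (30, 5) (two consecutive terms determine the rest), the sequence is periodic with period 16.
(2349 - 1) mod 16 = 12, so x(2349) = x(13) = 6.

6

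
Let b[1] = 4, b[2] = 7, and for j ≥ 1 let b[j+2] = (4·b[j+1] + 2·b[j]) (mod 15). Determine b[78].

Computing terms: b[1] = 4,  b[2] = 7,  b[3] = 6,  b[4] = 8,  b[5] = 14,  b[6] = 12,  b[7] = 1,  b[8] = 13,  b[9] = 9,  b[10] = 2,  b[11] = 11,  b[12] = 3,  b[13] = 4,  b[14] = 7.
Since (b[13], b[14]) = (b[1], b[2]) = (4, 7) (two consecutive terms determine the rest), the sequence is periodic with period 12.
(78 - 1) mod 12 = 5, so b[78] = b[6] = 12.

12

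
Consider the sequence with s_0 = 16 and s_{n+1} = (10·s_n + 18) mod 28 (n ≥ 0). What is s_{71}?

18

s_0 = 16, s_1 = 10, s_2 = 6, s_3 = 22, s_4 = 14, s_5 = 18, s_6 = 2, s_7 = 10.
Since s_7 = s_1 = 10, the sequence is eventually periodic: after a pre-period of length 1 it cycles with period 6.
For n ≥ 1, s_n depends only on (n - 1) mod 6. (71 - 1) mod 6 = 4, so s_{71} = s_5 = 18.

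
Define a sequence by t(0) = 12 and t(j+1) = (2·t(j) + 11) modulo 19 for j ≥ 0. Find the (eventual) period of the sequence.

18

Listing terms: t(0) = 12; t(1) = 16; t(2) = 5; t(3) = 2; t(4) = 15; t(5) = 3; t(6) = 17; t(7) = 7; t(8) = 6; t(9) = 4; t(10) = 0; t(11) = 11; t(12) = 14; t(13) = 1; t(14) = 13; t(15) = 18; t(16) = 9; t(17) = 10; t(18) = 12.
Since t(18) = t(0) = 12, the sequence is periodic with period 18.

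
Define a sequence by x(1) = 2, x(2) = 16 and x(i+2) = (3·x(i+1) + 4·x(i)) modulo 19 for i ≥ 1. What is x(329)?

x(1) = 2,  x(2) = 16,  x(3) = 18,  x(4) = 4,  x(5) = 8,  x(6) = 2,  x(7) = 0,  x(8) = 8,  x(9) = 5,  x(10) = 9,  x(11) = 9,  x(12) = 6,  x(13) = 16,  x(14) = 15,  x(15) = 14,  x(16) = 7,  x(17) = 1,  x(18) = 12,  x(19) = 2,  x(20) = 16.
The sequence repeats with period 18.
(329 - 1) mod 18 = 4, so x(329) = x(5) = 8.

8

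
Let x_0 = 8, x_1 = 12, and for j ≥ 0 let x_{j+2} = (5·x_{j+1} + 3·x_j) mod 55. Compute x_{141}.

23

x_0 = 8, x_1 = 12, x_2 = 29, x_3 = 16, x_4 = 2, x_5 = 3, x_6 = 21, x_7 = 4, x_8 = 28, x_9 = 42, x_{10} = 19, x_{11} = 1, x_{12} = 7, x_{13} = 38, x_{14} = 46, x_{15} = 14, x_{16} = 43, x_{17} = 37, x_{18} = 39, x_{19} = 31, x_{20} = 52, x_{21} = 23, x_{22} = 51, x_{23} = 49, x_{24} = 13, x_{25} = 47, x_{26} = 54, x_{27} = 26, x_{28} = 17, x_{29} = 53, x_{30} = 41, x_{31} = 34, x_{32} = 18, x_{33} = 27, x_{34} = 24, x_{35} = 36, x_{36} = 32, x_{37} = 48, x_{38} = 6, x_{39} = 9, x_{40} = 8, x_{41} = 12.
Since (x_{40}, x_{41}) = (x_0, x_1) = (8, 12) (two consecutive terms determine the rest), the sequence is periodic with period 40.
(141 - 0) mod 40 = 21, so x_{141} = x_{21} = 23.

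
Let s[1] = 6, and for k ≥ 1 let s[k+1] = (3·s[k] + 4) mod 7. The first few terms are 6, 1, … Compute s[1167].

Computing terms: s[1] = 6,  s[2] = 1,  s[3] = 0,  s[4] = 4,  s[5] = 2,  s[6] = 3,  s[7] = 6.
Since s[7] = s[1] = 6, the sequence is periodic with period 6.
So s[1167] = s[1 + ((1167-1) mod 6)] = s[3] = 0.

0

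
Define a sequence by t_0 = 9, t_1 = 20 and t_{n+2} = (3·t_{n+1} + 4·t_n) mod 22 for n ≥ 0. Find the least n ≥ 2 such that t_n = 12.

9

We have t_0 = 9, t_1 = 20, t_2 = 8, t_3 = 16, t_4 = 14, t_5 = 18, t_6 = 0, t_7 = 6, t_8 = 18, t_9 = 12, t_{10} = 20, t_{11} = 20, t_{12} = 8.
Since (t_{11}, t_{12}) = (t_1, t_2) = (20, 8) (two consecutive terms determine the rest), the sequence is eventually periodic: after a pre-period of length 1 it cycles with period 10.
The value 12 first appears (with n ≥ 2) at t_9.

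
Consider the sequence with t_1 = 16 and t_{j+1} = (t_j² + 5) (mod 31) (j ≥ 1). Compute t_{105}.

12

t_1 = 16,  t_2 = 13,  t_3 = 19,  t_4 = 25,  t_5 = 10,  t_6 = 12,  t_7 = 25.
Since t_7 = t_4 = 25, the sequence is eventually periodic: after a pre-period of length 3 it cycles with period 3.
For j ≥ 4, t_j depends only on (j - 4) mod 3. (105 - 4) mod 3 = 2, so t_{105} = t_6 = 12.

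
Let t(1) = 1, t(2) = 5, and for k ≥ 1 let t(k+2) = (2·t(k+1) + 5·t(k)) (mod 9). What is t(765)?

t(1) = 1,  t(2) = 5,  t(3) = 6,  t(4) = 1,  t(5) = 5.
The sequence repeats with period 3.
(765 - 1) mod 3 = 2, so t(765) = t(3) = 6.

6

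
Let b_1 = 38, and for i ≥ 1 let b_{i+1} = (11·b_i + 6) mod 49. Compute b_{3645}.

29

Computing terms: b_1 = 38,  b_2 = 32,  b_3 = 15,  b_4 = 24,  b_5 = 25,  b_6 = 36,  b_7 = 10,  b_8 = 18,  b_9 = 8,  b_{10} = 45,  b_{11} = 11,  b_{12} = 29,  b_{13} = 31,  b_{14} = 4,  b_{15} = 1,  b_{16} = 17,  b_{17} = 46,  b_{18} = 22,  b_{19} = 3,  b_{20} = 39,  b_{21} = 43,  b_{22} = 38.
Since b_{22} = b_1 = 38, the sequence is periodic with period 21.
(3645 - 1) mod 21 = 11, so b_{3645} = b_{12} = 29.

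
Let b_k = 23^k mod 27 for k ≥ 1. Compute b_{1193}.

b_1 = 23, b_2 = 16, b_3 = 17, b_4 = 13, b_5 = 2, b_6 = 19, b_7 = 5, b_8 = 7, b_9 = 26, b_{10} = 4, b_{11} = 11, b_{12} = 10, b_{13} = 14, b_{14} = 25, b_{15} = 8, b_{16} = 22, b_{17} = 20, b_{18} = 1, b_{19} = 23.
Since b_{19} = b_1 = 23, the sequence is periodic with period 18.
(1193 - 1) mod 18 = 4, so b_{1193} = b_5 = 2.

2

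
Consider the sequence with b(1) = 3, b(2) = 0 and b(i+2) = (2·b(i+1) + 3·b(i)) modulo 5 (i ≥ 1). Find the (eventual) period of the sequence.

We have b(1) = 3,  b(2) = 0,  b(3) = 4,  b(4) = 3,  b(5) = 3,  b(6) = 0.
Since (b(5), b(6)) = (b(1), b(2)) = (3, 0) (two consecutive terms determine the rest), the sequence is periodic with period 4.

4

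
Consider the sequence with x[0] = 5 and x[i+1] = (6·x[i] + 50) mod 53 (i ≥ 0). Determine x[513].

Computing terms: x[0] = 5; x[1] = 27; x[2] = 0; x[3] = 50; x[4] = 32; x[5] = 30; x[6] = 18; x[7] = 52; x[8] = 44; x[9] = 49; x[10] = 26; x[11] = 47; x[12] = 14; x[13] = 28; x[14] = 6; x[15] = 33; x[16] = 36; x[17] = 1; x[18] = 3; x[19] = 15; x[20] = 34; x[21] = 42; x[22] = 37; x[23] = 7; x[24] = 39; x[25] = 19; x[26] = 5.
The sequence repeats with period 26.
So x[513] = x[0 + ((513-0) mod 26)] = x[19] = 15.

15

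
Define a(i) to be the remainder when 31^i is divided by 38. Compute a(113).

Computing terms: a(0) = 1; a(1) = 31; a(2) = 11; a(3) = 37; a(4) = 7; a(5) = 27; a(6) = 1.
The sequence repeats with period 6.
So a(113) = a(0 + ((113-0) mod 6)) = a(5) = 27.

27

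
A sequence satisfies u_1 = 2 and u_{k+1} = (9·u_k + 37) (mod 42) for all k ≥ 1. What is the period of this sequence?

We have u_1 = 2; u_2 = 13; u_3 = 28; u_4 = 37; u_5 = 34; u_6 = 7; u_7 = 16; u_8 = 13.
Since u_8 = u_2 = 13, the sequence is eventually periodic: after a pre-period of length 1 it cycles with period 6.

6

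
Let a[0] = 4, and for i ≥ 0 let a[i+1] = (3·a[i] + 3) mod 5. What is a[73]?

a[0] = 4,  a[1] = 0,  a[2] = 3,  a[3] = 2,  a[4] = 4.
Since a[4] = a[0] = 4, the sequence is periodic with period 4.
So a[73] = a[0 + ((73-0) mod 4)] = a[1] = 0.

0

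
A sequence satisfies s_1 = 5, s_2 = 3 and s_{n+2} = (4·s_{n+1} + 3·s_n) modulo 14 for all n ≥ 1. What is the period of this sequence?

3

Listing terms: s_1 = 5,  s_2 = 3,  s_3 = 13,  s_4 = 5,  s_5 = 3.
Since (s_4, s_5) = (s_1, s_2) = (5, 3) (two consecutive terms determine the rest), the sequence is periodic with period 3.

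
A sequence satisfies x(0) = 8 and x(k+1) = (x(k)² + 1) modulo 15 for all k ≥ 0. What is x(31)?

5

Computing terms: x(0) = 8, x(1) = 5, x(2) = 11, x(3) = 2, x(4) = 5.
Since x(4) = x(1) = 5, the sequence is eventually periodic: after a pre-period of length 1 it cycles with period 3.
For k ≥ 1, x(k) depends only on (k - 1) mod 3. (31 - 1) mod 3 = 0, so x(31) = x(1) = 5.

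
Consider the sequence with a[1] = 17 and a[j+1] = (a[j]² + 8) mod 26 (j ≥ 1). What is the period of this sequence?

3

a[1] = 17,  a[2] = 11,  a[3] = 25,  a[4] = 9,  a[5] = 11.
Since a[5] = a[2] = 11, the sequence is eventually periodic: after a pre-period of length 1 it cycles with period 3.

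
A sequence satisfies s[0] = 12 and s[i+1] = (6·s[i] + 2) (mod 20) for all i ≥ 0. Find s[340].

2

s[0] = 12, s[1] = 14, s[2] = 6, s[3] = 18, s[4] = 10, s[5] = 2, s[6] = 14.
Since s[6] = s[1] = 14, the sequence is eventually periodic: after a pre-period of length 1 it cycles with period 5.
For i ≥ 1, s[i] depends only on (i - 1) mod 5. (340 - 1) mod 5 = 4, so s[340] = s[5] = 2.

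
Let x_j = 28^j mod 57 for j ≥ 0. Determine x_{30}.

7

We have x_0 = 1,  x_1 = 28,  x_2 = 43,  x_3 = 7,  x_4 = 25,  x_5 = 16,  x_6 = 49,  x_7 = 4,  x_8 = 55,  x_9 = 1.
The sequence repeats with period 9.
(30 - 0) mod 9 = 3, so x_{30} = x_3 = 7.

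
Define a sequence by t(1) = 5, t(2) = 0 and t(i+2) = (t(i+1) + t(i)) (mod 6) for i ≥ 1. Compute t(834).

We have t(1) = 5; t(2) = 0; t(3) = 5; t(4) = 5; t(5) = 4; t(6) = 3; t(7) = 1; t(8) = 4; t(9) = 5; t(10) = 3; t(11) = 2; t(12) = 5; t(13) = 1; t(14) = 0; t(15) = 1; t(16) = 1; t(17) = 2; t(18) = 3; t(19) = 5; t(20) = 2; t(21) = 1; t(22) = 3; t(23) = 4; t(24) = 1; t(25) = 5; t(26) = 0.
The sequence repeats with period 24.
So t(834) = t(1 + ((834-1) mod 24)) = t(18) = 3.

3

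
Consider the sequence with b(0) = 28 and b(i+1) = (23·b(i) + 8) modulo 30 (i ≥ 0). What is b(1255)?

10

Computing terms: b(0) = 28,  b(1) = 22,  b(2) = 4,  b(3) = 10,  b(4) = 28.
The sequence repeats with period 4.
So b(1255) = b(0 + ((1255-0) mod 4)) = b(3) = 10.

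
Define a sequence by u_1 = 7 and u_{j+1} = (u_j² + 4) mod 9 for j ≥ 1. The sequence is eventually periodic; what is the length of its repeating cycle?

Computing terms: u_1 = 7,  u_2 = 8,  u_3 = 5,  u_4 = 2,  u_5 = 8.
Since u_5 = u_2 = 8, the sequence is eventually periodic: after a pre-period of length 1 it cycles with period 3.

3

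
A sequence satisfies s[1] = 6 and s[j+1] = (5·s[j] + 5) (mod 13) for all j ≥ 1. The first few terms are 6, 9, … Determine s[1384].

s[1] = 6,  s[2] = 9,  s[3] = 11,  s[4] = 8,  s[5] = 6.
Since s[5] = s[1] = 6, the sequence is periodic with period 4.
So s[1384] = s[1 + ((1384-1) mod 4)] = s[4] = 8.

8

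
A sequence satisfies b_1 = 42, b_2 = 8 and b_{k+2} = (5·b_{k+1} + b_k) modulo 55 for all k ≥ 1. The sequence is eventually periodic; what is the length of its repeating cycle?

24

Computing terms: b_1 = 42, b_2 = 8, b_3 = 27, b_4 = 33, b_5 = 27, b_6 = 3, b_7 = 42, b_8 = 48, b_9 = 7, b_{10} = 28, b_{11} = 37, b_{12} = 48, b_{13} = 2, b_{14} = 3, b_{15} = 17, b_{16} = 33, b_{17} = 17, b_{18} = 8, b_{19} = 2, b_{20} = 18, b_{21} = 37, b_{22} = 38, b_{23} = 7, b_{24} = 18, b_{25} = 42, b_{26} = 8.
The sequence repeats with period 24.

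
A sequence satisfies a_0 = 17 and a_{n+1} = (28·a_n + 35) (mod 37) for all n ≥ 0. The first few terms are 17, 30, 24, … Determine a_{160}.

16

Listing terms: a_0 = 17,  a_1 = 30,  a_2 = 24,  a_3 = 4,  a_4 = 36,  a_5 = 7,  a_6 = 9,  a_7 = 28,  a_8 = 5,  a_9 = 27,  a_{10} = 14,  a_{11} = 20,  a_{12} = 3,  a_{13} = 8,  a_{14} = 0,  a_{15} = 35,  a_{16} = 16,  a_{17} = 2,  a_{18} = 17.
The sequence repeats with period 18.
(160 - 0) mod 18 = 16, so a_{160} = a_{16} = 16.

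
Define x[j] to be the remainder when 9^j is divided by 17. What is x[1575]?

Listing terms: x[0] = 1, x[1] = 9, x[2] = 13, x[3] = 15, x[4] = 16, x[5] = 8, x[6] = 4, x[7] = 2, x[8] = 1.
Since x[8] = x[0] = 1, the sequence is periodic with period 8.
So x[1575] = x[0 + ((1575-0) mod 8)] = x[7] = 2.

2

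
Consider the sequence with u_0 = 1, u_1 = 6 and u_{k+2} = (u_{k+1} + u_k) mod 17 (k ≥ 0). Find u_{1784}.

10

u_0 = 1, u_1 = 6, u_2 = 7, u_3 = 13, u_4 = 3, u_5 = 16, u_6 = 2, u_7 = 1, u_8 = 3, u_9 = 4, u_{10} = 7, u_{11} = 11, u_{12} = 1, u_{13} = 12, u_{14} = 13, u_{15} = 8, u_{16} = 4, u_{17} = 12, u_{18} = 16, u_{19} = 11, u_{20} = 10, u_{21} = 4, u_{22} = 14, u_{23} = 1, u_{24} = 15, u_{25} = 16, u_{26} = 14, u_{27} = 13, u_{28} = 10, u_{29} = 6, u_{30} = 16, u_{31} = 5, u_{32} = 4, u_{33} = 9, u_{34} = 13, u_{35} = 5, u_{36} = 1, u_{37} = 6.
The sequence repeats with period 36.
(1784 - 0) mod 36 = 20, so u_{1784} = u_{20} = 10.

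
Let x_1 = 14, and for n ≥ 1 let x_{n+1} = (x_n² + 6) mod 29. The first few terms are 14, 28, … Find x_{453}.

15

x_1 = 14,  x_2 = 28,  x_3 = 7,  x_4 = 26,  x_5 = 15,  x_6 = 28.
Since x_6 = x_2 = 28, the sequence is eventually periodic: after a pre-period of length 1 it cycles with period 4.
For n ≥ 2, x_n depends only on (n - 2) mod 4. (453 - 2) mod 4 = 3, so x_{453} = x_5 = 15.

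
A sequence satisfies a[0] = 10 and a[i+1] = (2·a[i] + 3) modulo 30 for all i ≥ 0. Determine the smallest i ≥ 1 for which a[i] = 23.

1

Computing terms: a[0] = 10,  a[1] = 23,  a[2] = 19,  a[3] = 11,  a[4] = 25,  a[5] = 23.
Since a[5] = a[1] = 23, the sequence is eventually periodic: after a pre-period of length 1 it cycles with period 4.
The value 23 first appears (with i ≥ 1) at a[1].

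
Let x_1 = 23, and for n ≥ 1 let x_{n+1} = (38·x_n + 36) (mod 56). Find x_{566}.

28

x_1 = 23, x_2 = 14, x_3 = 8, x_4 = 4, x_5 = 20, x_6 = 12, x_7 = 44, x_8 = 28, x_9 = 36, x_{10} = 4.
Since x_{10} = x_4 = 4, the sequence is eventually periodic: after a pre-period of length 3 it cycles with period 6.
For n ≥ 4, x_n depends only on (n - 4) mod 6. (566 - 4) mod 6 = 4, so x_{566} = x_8 = 28.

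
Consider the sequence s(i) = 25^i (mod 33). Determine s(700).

s(1) = 25,  s(2) = 31,  s(3) = 16,  s(4) = 4,  s(5) = 1,  s(6) = 25.
Since s(6) = s(1) = 25, the sequence is periodic with period 5.
So s(700) = s(1 + ((700-1) mod 5)) = s(5) = 1.

1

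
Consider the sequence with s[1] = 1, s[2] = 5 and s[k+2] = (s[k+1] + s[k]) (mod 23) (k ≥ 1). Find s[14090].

Computing terms: s[1] = 1,  s[2] = 5,  s[3] = 6,  s[4] = 11,  s[5] = 17,  s[6] = 5,  s[7] = 22,  s[8] = 4,  s[9] = 3,  s[10] = 7,  s[11] = 10,  s[12] = 17,  s[13] = 4,  s[14] = 21,  s[15] = 2,  s[16] = 0,  s[17] = 2,  s[18] = 2,  s[19] = 4,  s[20] = 6,  s[21] = 10,  s[22] = 16,  s[23] = 3,  s[24] = 19,  s[25] = 22,  s[26] = 18,  s[27] = 17,  s[28] = 12,  s[29] = 6,  s[30] = 18,  s[31] = 1,  s[32] = 19,  s[33] = 20,  s[34] = 16,  s[35] = 13,  s[36] = 6,  s[37] = 19,  s[38] = 2,  s[39] = 21,  s[40] = 0,  s[41] = 21,  s[42] = 21,  s[43] = 19,  s[44] = 17,  s[45] = 13,  s[46] = 7,  s[47] = 20,  s[48] = 4,  s[49] = 1,  s[50] = 5.
The sequence repeats with period 48.
(14090 - 1) mod 48 = 25, so s[14090] = s[26] = 18.

18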